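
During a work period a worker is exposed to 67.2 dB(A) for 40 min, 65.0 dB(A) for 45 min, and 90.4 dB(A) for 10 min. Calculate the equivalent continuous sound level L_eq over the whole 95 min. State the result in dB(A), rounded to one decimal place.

80.8 dB(A)

L_eq = 10·log₁₀[(1/T)·Σ tᵢ·10^(Lᵢ/10)] with T = 95 min.
Σ tᵢ·10^(Lᵢ/10) = 40·10^(67.2/10) + 45·10^(65.0/10) + 10·10^(90.4/10) = 1.132e+10.
L_eq = 10·log₁₀(1.132e+10/95) = 80.76 dB(A).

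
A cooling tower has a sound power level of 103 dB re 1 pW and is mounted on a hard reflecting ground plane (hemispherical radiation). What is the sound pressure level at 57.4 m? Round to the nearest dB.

60 dB

L_p = L_w − 10·log₁₀(2π·r²) with r = 57.4 m.
2π·r² = 2.07e+04 m², 10·log₁₀ of that is 43.160 dB.
L_p = 103 − 43.160 = 59.84 dB.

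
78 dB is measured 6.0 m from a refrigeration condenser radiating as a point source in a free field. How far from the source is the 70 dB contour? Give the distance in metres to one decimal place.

For a point source L₁ − L₂ = 20·log₁₀(r₂/r₁), so r₂ = r₁·10^((L₁−L₂)/20).
r₂ = 6.0·10^((78−70)/20) = 6.0·10^(8.0/20) = 15.07 m.

15.1 m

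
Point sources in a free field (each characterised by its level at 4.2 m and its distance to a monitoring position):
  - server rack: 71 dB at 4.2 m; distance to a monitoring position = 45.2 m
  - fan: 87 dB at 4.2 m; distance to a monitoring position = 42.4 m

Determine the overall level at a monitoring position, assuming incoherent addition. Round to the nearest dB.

First find each source's level at the receiver (point-source: −20·log₁₀(r/r_ref)), then combine on an intensity basis.
server rack: 71 − 20·log₁₀(45.2/4.2) = 71 − 20.64 = 50.36 dB.
fan: 87 − 20·log₁₀(42.4/4.2) = 87 − 20.08 = 66.92 dB.
Σ 10^(L/10) = 5.026e+06 → L_total = 10·log₁₀(5.026e+06) = 67.01 dB.

67 dB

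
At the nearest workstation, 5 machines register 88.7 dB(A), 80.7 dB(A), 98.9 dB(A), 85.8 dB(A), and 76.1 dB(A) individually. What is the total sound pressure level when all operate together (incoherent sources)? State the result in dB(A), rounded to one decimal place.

99.6 dB(A)

For uncorrelated sources the intensities add, so convert each level to linear form, sum, and take 10·log₁₀ of the total.
Σ 10^(L/10) = 10^(88.7/10) + 10^(80.7/10) + 10^(98.9/10) + 10^(85.8/10) + 10^(76.1/10) = 9.042e+09.
L_total = 10·log₁₀(9.042e+09) = 99.56 dB(A).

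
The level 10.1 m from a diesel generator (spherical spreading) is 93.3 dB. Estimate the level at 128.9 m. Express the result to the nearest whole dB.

71 dB

Spherical spreading from a point source gives a 20·log₁₀(r₂/r₁) drop.
L₂ = 93.3 − 20·log₁₀(128.9/10.1) = 93.3 − 22.119 = 71.18 dB.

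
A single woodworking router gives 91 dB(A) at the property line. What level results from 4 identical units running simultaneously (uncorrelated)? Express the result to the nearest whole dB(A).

97 dB(A)

L_total = L₁ + 10·log₁₀ N for N identical incoherent sources.
L_total = 91 + 10·log₁₀(4) = 91 + 6.021 = 97.02 dB(A).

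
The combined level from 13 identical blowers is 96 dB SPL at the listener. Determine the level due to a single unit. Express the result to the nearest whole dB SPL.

For N identical incoherent sources L_total = L₁ + 10·log₁₀ N, so L₁ = 96 − 10·log₁₀(13) = 96 − 11.139.

85 dB SPL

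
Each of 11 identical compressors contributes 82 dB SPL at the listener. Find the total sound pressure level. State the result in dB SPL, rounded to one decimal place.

N identical incoherent sources raise the level by 10·log₁₀ N.
L_total = 82 + 10·log₁₀(11) = 82 + 10.414 = 92.41 dB SPL.

92.4 dB SPL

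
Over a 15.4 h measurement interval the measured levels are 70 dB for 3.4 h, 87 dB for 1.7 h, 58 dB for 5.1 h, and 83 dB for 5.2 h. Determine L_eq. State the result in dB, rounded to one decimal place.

81.0 dB

Weight each interval's intensity by its duration and average over T = 15.4 h:
Σ tᵢ·10^(Lᵢ/10) = 3.4·10^(70/10) + 1.7·10^(87/10) + 5.1·10^(58/10) + 5.2·10^(83/10) = 1.927e+09.
L_eq = 10·log₁₀(1.927e+09/15.4) = 80.97 dB.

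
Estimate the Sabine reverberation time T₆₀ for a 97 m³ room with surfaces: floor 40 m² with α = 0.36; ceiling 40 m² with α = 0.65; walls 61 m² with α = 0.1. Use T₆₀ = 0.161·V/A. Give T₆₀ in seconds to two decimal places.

0.34 s

A = Σ Sᵢαᵢ = 40·0.36 + 40·0.65 + 61·0.1 = 46.50 m².
T₆₀ = 0.161·V/A = 0.161·97/46.50 = 0.336 s.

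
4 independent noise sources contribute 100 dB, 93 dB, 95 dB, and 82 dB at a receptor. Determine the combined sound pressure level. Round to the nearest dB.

102 dB

Incoherent sources combine by intensity addition: L_total = 10·log₁₀(Σ 10^(L_i/10)).
Σ 10^(L/10) = 10^(100/10) + 10^(93/10) + 10^(95/10) + 10^(82/10) = 1.532e+10.
L_total = 10·log₁₀(1.532e+10) = 101.85 dB.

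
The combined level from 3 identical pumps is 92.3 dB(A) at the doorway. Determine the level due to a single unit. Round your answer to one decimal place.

87.5 dB(A)

Dividing the total intensity by 3 lowers the level by 10·log₁₀ 3 = 4.771 dB: L₁ = 92.3 − 4.771.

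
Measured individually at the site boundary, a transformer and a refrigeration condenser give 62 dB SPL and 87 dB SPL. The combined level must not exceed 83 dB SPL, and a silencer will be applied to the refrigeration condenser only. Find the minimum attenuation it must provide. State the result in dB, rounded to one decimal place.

4.0 dB

The untreated sources together contribute 10^(62/10) = 1.585e+06, i.e. 62.00 dB SPL.
The limit corresponds to 10^(83/10) = 1.995e+08; subtracting the fixed part leaves 1.979e+08 for the refrigeration condenser, i.e. 82.97 dB SPL.
So the refrigeration condenser must be reduced from 87 to 82.97 dB SPL: IL = 4.03 dB.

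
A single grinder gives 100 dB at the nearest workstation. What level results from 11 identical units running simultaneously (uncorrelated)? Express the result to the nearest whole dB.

N identical incoherent sources raise the level by 10·log₁₀ N.
L_total = 100 + 10·log₁₀(11) = 100 + 10.414 = 110.41 dB.

110 dB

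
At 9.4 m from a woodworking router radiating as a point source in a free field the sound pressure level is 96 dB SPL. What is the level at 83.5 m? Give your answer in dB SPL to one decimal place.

For a point source, L₂ = L₁ − 20·log₁₀(r₂/r₁).
L₂ = 96 − 20·log₁₀(83.5/9.4) = 96 − 18.971 = 77.03 dB SPL.

77.0 dB SPL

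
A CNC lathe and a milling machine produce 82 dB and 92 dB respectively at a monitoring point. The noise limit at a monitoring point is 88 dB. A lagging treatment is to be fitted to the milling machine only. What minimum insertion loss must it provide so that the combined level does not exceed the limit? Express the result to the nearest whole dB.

5 dB

The untreated sources together contribute 10^(82/10) = 1.585e+08, i.e. 82.00 dB.
The limit corresponds to 10^(88/10) = 6.310e+08; subtracting the fixed part leaves 4.725e+08 for the milling machine, i.e. 86.74 dB.
Required insertion loss = 92 − 86.74 = 5.26 dB.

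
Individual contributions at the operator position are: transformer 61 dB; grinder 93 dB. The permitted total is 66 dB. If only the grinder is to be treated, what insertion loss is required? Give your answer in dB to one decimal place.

28.7 dB

Everything except the grinder sums to 10^(61/10) = 1.259e+06 in linear terms, 61.00 dB.
To meet 66 dB overall, the treated grinder may contribute at most 10^(66/10) − 1.259e+06 = 2.722e+06, i.e. 64.35 dB.
Required insertion loss = 93 − 64.35 = 28.65 dB.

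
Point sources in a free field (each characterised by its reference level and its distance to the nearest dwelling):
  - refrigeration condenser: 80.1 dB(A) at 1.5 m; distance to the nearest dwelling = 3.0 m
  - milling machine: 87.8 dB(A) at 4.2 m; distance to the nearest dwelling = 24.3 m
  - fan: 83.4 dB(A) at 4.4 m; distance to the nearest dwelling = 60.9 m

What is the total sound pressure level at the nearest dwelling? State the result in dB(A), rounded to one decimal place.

76.5 dB(A)

Propagate each source to the receiver with L = L_ref − 20·log₁₀(r/r_ref), then add intensities.
refrigeration condenser: 80.1 − 20·log₁₀(3.0/1.5) = 80.1 − 6.02 = 74.08 dB(A).
milling machine: 87.8 − 20·log₁₀(24.3/4.2) = 87.8 − 15.25 = 72.55 dB(A).
fan: 83.4 − 20·log₁₀(60.9/4.4) = 83.4 − 22.82 = 60.58 dB(A).
Σ 10^(L/10) = 4.472e+07 → L_total = 10·log₁₀(4.472e+07) = 76.51 dB(A).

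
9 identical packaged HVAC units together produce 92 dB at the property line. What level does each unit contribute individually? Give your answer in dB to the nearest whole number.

82 dB

Dividing the total intensity by 9 lowers the level by 10·log₁₀ 9 = 9.542 dB: L₁ = 92 − 9.542.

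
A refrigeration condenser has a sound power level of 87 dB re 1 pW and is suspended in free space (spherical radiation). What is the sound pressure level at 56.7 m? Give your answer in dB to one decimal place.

Free-field spherical radiation: L_p = L_w − 10·log₁₀(4π·r²), r = 56.7 m.
4π·r² = 4.04e+04 m², 10·log₁₀ of that is 46.064 dB.
L_p = 87 − 46.064 = 40.94 dB.

40.9 dB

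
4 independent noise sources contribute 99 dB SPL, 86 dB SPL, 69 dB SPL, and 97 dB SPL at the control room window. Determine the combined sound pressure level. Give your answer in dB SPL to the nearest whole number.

101 dB SPL

For uncorrelated sources the intensities add, so convert each level to linear form, sum, and take 10·log₁₀ of the total.
Σ 10^(L/10) = 10^(99/10) + 10^(86/10) + 10^(69/10) + 10^(97/10) = 1.336e+10.
L_total = 10·log₁₀(1.336e+10) = 101.26 dB SPL.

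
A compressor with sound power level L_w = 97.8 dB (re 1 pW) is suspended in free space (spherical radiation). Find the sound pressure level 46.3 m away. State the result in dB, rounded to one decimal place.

The power spreads over a sphere of area 4π·r², so L_p = L_w − 10·log₁₀(4π·r²).
4π·r² = 2.694e+04 m², 10·log₁₀ of that is 44.304 dB.
L_p = 97.8 − 44.304 = 53.50 dB.

53.5 dB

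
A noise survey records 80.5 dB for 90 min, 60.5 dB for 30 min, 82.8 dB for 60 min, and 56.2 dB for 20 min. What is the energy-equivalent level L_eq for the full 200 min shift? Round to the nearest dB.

The energy average is taken in the linear domain: L_eq = 10·log₁₀[(Σ tᵢ·10^(Lᵢ/10))/T], T = 200 min.
Σ tᵢ·10^(Lᵢ/10) = 90·10^(80.5/10) + 30·10^(60.5/10) + 60·10^(82.8/10) + 20·10^(56.2/10) = 2.157e+10.
L_eq = 10·log₁₀(2.157e+10/200) = 80.33 dB.

80 dB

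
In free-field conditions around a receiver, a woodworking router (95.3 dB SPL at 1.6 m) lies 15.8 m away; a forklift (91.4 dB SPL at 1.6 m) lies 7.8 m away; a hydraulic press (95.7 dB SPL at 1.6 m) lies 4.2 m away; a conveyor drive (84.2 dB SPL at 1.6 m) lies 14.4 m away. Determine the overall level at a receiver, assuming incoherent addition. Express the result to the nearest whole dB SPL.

88 dB SPL

Apply inverse-square spreading to bring every level to the receiver, then sum 10^(L/10).
woodworking router: 95.3 − 20·log₁₀(15.8/1.6) = 95.3 − 19.89 = 75.41 dB SPL.
forklift: 91.4 − 20·log₁₀(7.8/1.6) = 91.4 − 13.76 = 77.64 dB SPL.
hydraulic press: 95.7 − 20·log₁₀(4.2/1.6) = 95.7 − 8.38 = 87.32 dB SPL.
conveyor drive: 84.2 − 20·log₁₀(14.4/1.6) = 84.2 − 19.08 = 65.12 dB SPL.
Σ 10^(L/10) = 6.353e+08 → L_total = 10·log₁₀(6.353e+08) = 88.03 dB SPL.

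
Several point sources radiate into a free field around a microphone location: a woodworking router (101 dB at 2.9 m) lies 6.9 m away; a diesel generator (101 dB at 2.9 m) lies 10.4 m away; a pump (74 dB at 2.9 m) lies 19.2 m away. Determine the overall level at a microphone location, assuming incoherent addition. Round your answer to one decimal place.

95.1 dB

First find each source's level at the receiver (point-source: −20·log₁₀(r/r_ref)), then combine on an intensity basis.
woodworking router: 101 − 20·log₁₀(6.9/2.9) = 101 − 7.53 = 93.47 dB.
diesel generator: 101 − 20·log₁₀(10.4/2.9) = 101 − 11.09 = 89.91 dB.
pump: 74 − 20·log₁₀(19.2/2.9) = 74 − 16.42 = 57.58 dB.
Σ 10^(L/10) = 3.203e+09 → L_total = 10·log₁₀(3.203e+09) = 95.06 dB.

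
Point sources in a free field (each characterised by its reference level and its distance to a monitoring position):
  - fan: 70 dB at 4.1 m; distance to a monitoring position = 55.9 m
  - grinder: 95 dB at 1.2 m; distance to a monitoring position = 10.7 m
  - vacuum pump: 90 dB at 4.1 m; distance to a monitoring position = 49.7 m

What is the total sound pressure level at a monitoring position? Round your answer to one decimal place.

76.7 dB

Apply inverse-square spreading to bring every level to the receiver, then sum 10^(L/10).
fan: 70 − 20·log₁₀(55.9/4.1) = 70 − 22.69 = 47.31 dB.
grinder: 95 − 20·log₁₀(10.7/1.2) = 95 − 19.00 = 76.00 dB.
vacuum pump: 90 − 20·log₁₀(49.7/4.1) = 90 − 21.67 = 68.33 dB.
Σ 10^(L/10) = 4.663e+07 → L_total = 10·log₁₀(4.663e+07) = 76.69 dB.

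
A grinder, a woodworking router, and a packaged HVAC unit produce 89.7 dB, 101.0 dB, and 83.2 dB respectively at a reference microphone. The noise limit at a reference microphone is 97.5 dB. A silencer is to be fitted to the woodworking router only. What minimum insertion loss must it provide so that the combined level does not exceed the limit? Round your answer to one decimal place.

4.5 dB

The untreated sources together contribute 10^(89.7/10) + 10^(83.2/10) = 1.142e+09, i.e. 90.58 dB.
To meet 97.5 dB overall, the treated woodworking router may contribute at most 10^(97.5/10) − 1.142e+09 = 4.481e+09, i.e. 96.51 dB.
Required insertion loss = 101.0 − 96.51 = 4.49 dB.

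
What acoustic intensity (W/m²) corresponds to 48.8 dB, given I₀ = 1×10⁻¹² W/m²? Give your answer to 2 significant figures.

7.6e-08 W/m²

I = I₀·10^(L/10) = 10⁻¹² × 10^(48.8/10) = 10^(-7.120).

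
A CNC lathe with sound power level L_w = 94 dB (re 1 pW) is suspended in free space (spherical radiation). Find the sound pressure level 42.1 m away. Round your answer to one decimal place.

50.5 dB

Free-field spherical radiation: L_p = L_w − 10·log₁₀(4π·r²), r = 42.1 m.
4π·r² = 2.227e+04 m², 10·log₁₀ of that is 43.478 dB.
L_p = 94 − 43.478 = 50.52 dB.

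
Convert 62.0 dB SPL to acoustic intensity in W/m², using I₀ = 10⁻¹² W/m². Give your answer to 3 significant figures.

1.58e-06 W/m²

I/I₀ = 10^(62.0/10) = 1.585e+06, so I = 1.585e+06 × 10⁻¹² W/m².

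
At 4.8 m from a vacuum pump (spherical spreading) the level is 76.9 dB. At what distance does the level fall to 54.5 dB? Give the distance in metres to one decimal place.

The 22.4 dB drop corresponds to a distance ratio of 10^(22.4/20) for a point source.
r₂ = 4.8·10^((76.9−54.5)/20) = 4.8·10^(22.4/20) = 63.28 m.

63.3 m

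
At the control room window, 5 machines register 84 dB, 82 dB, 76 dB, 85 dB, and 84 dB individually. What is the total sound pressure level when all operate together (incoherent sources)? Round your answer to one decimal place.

Incoherent sources combine by intensity addition: L_total = 10·log₁₀(Σ 10^(L_i/10)).
Σ 10^(L/10) = 10^(84/10) + 10^(82/10) + 10^(76/10) + 10^(85/10) + 10^(84/10) = 1.017e+09.
L_total = 10·log₁₀(1.017e+09) = 90.07 dB.

90.1 dB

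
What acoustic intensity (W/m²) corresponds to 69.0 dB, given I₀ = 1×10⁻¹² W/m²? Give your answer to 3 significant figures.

7.94e-06 W/m²

L = 10·log₁₀(I/I₀) ⇒ I = I₀·10^(L/10) = 10⁻¹² × 10^6.90.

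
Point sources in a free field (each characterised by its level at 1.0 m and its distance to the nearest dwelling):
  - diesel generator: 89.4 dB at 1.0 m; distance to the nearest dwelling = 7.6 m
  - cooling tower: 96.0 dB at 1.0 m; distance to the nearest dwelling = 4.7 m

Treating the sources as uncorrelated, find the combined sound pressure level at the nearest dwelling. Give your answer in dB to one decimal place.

82.9 dB

Apply inverse-square spreading to bring every level to the receiver, then sum 10^(L/10).
diesel generator: 89.4 − 20·log₁₀(7.6/1.0) = 89.4 − 17.62 = 71.78 dB.
cooling tower: 96.0 − 20·log₁₀(4.7/1.0) = 96.0 − 13.44 = 82.56 dB.
Σ 10^(L/10) = 1.953e+08 → L_total = 10·log₁₀(1.953e+08) = 82.91 dB.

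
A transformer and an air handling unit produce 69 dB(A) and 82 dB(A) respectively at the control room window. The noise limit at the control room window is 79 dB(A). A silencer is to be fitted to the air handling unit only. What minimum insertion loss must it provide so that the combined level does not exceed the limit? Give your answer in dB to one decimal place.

Everything except the air handling unit sums to 10^(69/10) = 7.943e+06 in linear terms, 69.00 dB(A).
To meet 79 dB(A) overall, the treated air handling unit may contribute at most 10^(79/10) − 7.943e+06 = 7.149e+07, i.e. 78.54 dB(A).
So the air handling unit must be reduced from 82 to 78.54 dB(A): IL = 3.46 dB.

3.5 dB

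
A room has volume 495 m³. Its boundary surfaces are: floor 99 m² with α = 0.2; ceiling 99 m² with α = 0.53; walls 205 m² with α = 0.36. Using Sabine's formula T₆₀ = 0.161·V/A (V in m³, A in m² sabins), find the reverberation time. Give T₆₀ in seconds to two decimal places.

0.55 s

A = Σ Sᵢαᵢ = 99·0.2 + 99·0.53 + 205·0.36 = 146.07 m².
T₆₀ = 0.161 × 495 / 146.07 = 0.546 s.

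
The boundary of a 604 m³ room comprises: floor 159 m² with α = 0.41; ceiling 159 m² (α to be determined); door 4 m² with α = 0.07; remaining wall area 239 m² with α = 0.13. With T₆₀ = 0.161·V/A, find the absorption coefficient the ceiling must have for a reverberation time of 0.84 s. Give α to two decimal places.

Required total absorption A = 0.161·604/0.84 = 115.77 m².
Absorption from the other surfaces = 159·0.41 + 4·0.07 + 239·0.13 = 96.54 m², so the ceiling must supply 19.23 m² over 159 m².
α = 19.23/159 = 0.121.

0.12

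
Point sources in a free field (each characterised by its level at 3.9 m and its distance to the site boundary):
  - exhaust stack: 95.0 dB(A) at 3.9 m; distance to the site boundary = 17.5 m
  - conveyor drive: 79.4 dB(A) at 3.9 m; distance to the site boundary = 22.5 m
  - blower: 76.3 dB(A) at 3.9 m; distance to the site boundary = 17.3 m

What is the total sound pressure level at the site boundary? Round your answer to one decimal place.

82.1 dB(A)

Apply inverse-square spreading to bring every level to the receiver, then sum 10^(L/10).
exhaust stack: 95.0 − 20·log₁₀(17.5/3.9) = 95.0 − 13.04 = 81.96 dB(A).
conveyor drive: 79.4 − 20·log₁₀(22.5/3.9) = 79.4 − 15.22 = 64.18 dB(A).
blower: 76.3 − 20·log₁₀(17.3/3.9) = 76.3 − 12.94 = 63.36 dB(A).
Σ 10^(L/10) = 1.618e+08 → L_total = 10·log₁₀(1.618e+08) = 82.09 dB(A).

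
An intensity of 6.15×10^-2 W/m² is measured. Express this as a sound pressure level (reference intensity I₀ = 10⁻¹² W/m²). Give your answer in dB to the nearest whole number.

108 dB

Dividing by I₀ shifts the exponent by 12: I/I₀ = 6.15×10^10.
L = 10·(0.7889 + 10) = 107.89 dB.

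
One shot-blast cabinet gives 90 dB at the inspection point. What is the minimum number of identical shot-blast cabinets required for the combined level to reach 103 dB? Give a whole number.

The shortfall is 103 − 90 = 13.0 dB, and N units add 10·log₁₀ N, so need 10·log₁₀ N ≥ 13.0.
N ≥ 10^(13.0/10) = 19.953, so N = 20.

20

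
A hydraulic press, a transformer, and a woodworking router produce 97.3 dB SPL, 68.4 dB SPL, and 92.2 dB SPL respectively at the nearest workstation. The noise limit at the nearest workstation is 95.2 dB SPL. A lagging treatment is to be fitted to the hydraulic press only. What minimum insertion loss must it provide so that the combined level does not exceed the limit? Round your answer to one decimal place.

Everything except the hydraulic press sums to 10^(68.4/10) + 10^(92.2/10) = 1.667e+09 in linear terms, 92.22 dB SPL.
To meet 95.2 dB SPL overall, the treated hydraulic press may contribute at most 10^(95.2/10) − 1.667e+09 = 1.645e+09, i.e. 92.16 dB SPL.
So the hydraulic press must be reduced from 97.3 to 92.16 dB SPL: IL = 5.14 dB.

5.1 dB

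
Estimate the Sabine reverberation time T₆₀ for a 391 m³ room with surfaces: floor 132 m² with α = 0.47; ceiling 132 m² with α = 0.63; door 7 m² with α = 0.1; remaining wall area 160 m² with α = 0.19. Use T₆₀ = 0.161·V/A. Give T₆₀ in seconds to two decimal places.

0.36 s

A = Σ Sᵢαᵢ = 132·0.47 + 132·0.63 + 7·0.1 + 160·0.19 = 176.30 m².
T₆₀ = 0.161 × 391 / 176.30 = 0.357 s.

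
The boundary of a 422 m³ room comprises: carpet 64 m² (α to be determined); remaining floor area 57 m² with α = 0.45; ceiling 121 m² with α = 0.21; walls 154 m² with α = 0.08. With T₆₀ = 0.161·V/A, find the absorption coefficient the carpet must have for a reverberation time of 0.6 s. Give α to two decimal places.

From T₆₀ = 0.161·V/A, the target T₆₀ = 0.6 s needs A = 0.161·422/0.6 = 113.24 m².
Absorption from the other surfaces = 57·0.45 + 121·0.21 + 154·0.08 = 63.38 m², so the carpet must supply 49.86 m² over 64 m².
α = 49.86/64 = 0.779.

0.78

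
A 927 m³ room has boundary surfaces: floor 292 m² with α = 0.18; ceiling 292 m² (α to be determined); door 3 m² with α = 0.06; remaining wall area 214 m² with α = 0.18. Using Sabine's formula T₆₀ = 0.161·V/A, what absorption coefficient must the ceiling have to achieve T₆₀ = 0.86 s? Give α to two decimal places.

0.28

From T₆₀ = 0.161·V/A, the target T₆₀ = 0.86 s needs A = 0.161·927/0.86 = 173.54 m².
Absorption from the other surfaces = 292·0.18 + 3·0.06 + 214·0.18 = 91.26 m², so the ceiling must supply 82.28 m² over 292 m².
α = 82.28/292 = 0.282.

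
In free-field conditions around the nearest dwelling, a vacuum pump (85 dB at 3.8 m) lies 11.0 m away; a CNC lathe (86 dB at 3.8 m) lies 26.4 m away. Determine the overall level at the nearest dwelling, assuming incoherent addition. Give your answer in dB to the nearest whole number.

77 dB

First find each source's level at the receiver (point-source: −20·log₁₀(r/r_ref)), then combine on an intensity basis.
vacuum pump: 85 − 20·log₁₀(11.0/3.8) = 85 − 9.23 = 75.77 dB.
CNC lathe: 86 − 20·log₁₀(26.4/3.8) = 86 − 16.84 = 69.16 dB.
Σ 10^(L/10) = 4.599e+07 → L_total = 10·log₁₀(4.599e+07) = 76.63 dB.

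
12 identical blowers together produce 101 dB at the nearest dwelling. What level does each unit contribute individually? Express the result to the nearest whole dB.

90 dB

Dividing the total intensity by 12 lowers the level by 10·log₁₀ 12 = 10.792 dB: L₁ = 101 − 10.792.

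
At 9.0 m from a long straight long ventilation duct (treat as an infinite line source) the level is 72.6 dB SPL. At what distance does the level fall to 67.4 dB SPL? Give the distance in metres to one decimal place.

29.8 m

The 5.2 dB drop corresponds to a distance ratio of 10^(5.2/10) for a line source.
r₂ = 9.0·10^((72.6−67.4)/10) = 9.0·10^(5.2/10) = 29.80 m.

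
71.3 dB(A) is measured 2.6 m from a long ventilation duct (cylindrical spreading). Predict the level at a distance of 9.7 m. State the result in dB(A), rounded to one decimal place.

Line-source attenuation: ΔL = 10·log₁₀(r₂/r₁) = 10·log₁₀(9.7/2.6) = 5.718 dB.
L₂ = 71.3 − 10·log₁₀(9.7/2.6) = 71.3 − 5.718 = 65.58 dB(A).

65.6 dB(A)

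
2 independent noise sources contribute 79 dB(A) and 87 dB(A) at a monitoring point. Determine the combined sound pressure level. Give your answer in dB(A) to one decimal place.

87.6 dB(A)

Incoherent sources combine by intensity addition: L_total = 10·log₁₀(Σ 10^(L_i/10)).
Σ 10^(L/10) = 10^(79/10) + 10^(87/10) = 5.806e+08.
L_total = 10·log₁₀(5.806e+08) = 87.64 dB(A).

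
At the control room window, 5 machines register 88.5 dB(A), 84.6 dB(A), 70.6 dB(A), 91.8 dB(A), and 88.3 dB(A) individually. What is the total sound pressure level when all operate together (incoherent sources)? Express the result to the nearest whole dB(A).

95 dB(A)

For uncorrelated sources the intensities add, so convert each level to linear form, sum, and take 10·log₁₀ of the total.
Σ 10^(L/10) = 10^(88.5/10) + 10^(84.6/10) + 10^(70.6/10) + 10^(91.8/10) + 10^(88.3/10) = 3.197e+09.
L_total = 10·log₁₀(3.197e+09) = 95.05 dB(A).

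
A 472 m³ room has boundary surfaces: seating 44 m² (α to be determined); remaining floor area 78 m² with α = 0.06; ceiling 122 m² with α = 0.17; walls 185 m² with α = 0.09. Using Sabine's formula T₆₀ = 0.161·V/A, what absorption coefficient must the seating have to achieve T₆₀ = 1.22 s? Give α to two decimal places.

From T₆₀ = 0.161·V/A, the target T₆₀ = 1.22 s needs A = 0.161·472/1.22 = 62.29 m².
Absorption from the other surfaces = 78·0.06 + 122·0.17 + 185·0.09 = 42.07 m², so the seating must supply 20.22 m² over 44 m².
α = 20.22/44 = 0.460.

0.46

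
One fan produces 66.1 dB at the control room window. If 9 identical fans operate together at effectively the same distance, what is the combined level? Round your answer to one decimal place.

N identical incoherent sources raise the level by 10·log₁₀ N.
L_total = 66.1 + 10·log₁₀(9) = 66.1 + 9.542 = 75.64 dB.

75.6 dB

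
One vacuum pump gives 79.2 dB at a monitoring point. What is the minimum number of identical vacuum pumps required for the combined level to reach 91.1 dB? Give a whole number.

16

N identical sources give L₁ + 10·log₁₀ N, so require 10·log₁₀ N ≥ 91.1 − 79.2 = 11.9 dB.
N ≥ 10^(11.9/10) = 15.488, so N = 16.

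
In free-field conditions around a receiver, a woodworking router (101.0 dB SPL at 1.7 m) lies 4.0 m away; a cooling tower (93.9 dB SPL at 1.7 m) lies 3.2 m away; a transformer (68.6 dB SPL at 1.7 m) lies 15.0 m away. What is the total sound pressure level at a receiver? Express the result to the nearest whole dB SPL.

95 dB SPL

Apply inverse-square spreading to bring every level to the receiver, then sum 10^(L/10).
woodworking router: 101.0 − 20·log₁₀(4.0/1.7) = 101.0 − 7.43 = 93.57 dB SPL.
cooling tower: 93.9 − 20·log₁₀(3.2/1.7) = 93.9 − 5.49 = 88.41 dB SPL.
transformer: 68.6 − 20·log₁₀(15.0/1.7) = 68.6 − 18.91 = 49.69 dB SPL.
Σ 10^(L/10) = 2.967e+09 → L_total = 10·log₁₀(2.967e+09) = 94.72 dB SPL.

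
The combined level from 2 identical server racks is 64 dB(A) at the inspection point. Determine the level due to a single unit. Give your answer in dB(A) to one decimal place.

61.0 dB(A)

2 equal contributions raise the level by 10·log₁₀ 2 = 3.010 dB, so each unit alone gives 64 − 3.010.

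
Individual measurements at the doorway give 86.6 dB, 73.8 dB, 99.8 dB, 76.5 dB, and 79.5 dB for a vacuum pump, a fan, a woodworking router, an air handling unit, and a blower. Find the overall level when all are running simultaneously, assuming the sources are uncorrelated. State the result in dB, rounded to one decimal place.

100.1 dB

Incoherent sources combine by intensity addition: L_total = 10·log₁₀(Σ 10^(L_i/10)).
Σ 10^(L/10) = 10^(86.6/10) + 10^(73.8/10) + 10^(99.8/10) + 10^(76.5/10) + 10^(79.5/10) = 1.016e+10.
L_total = 10·log₁₀(1.016e+10) = 100.07 dB.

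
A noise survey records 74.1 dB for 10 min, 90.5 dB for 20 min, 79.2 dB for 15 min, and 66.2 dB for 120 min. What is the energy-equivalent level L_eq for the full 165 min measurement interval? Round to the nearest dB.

Weight each interval's intensity by its duration and average over T = 165 min:
Σ tᵢ·10^(Lᵢ/10) = 10·10^(74.1/10) + 20·10^(90.5/10) + 15·10^(79.2/10) + 120·10^(66.2/10) = 2.445e+10.
L_eq = 10·log₁₀(2.445e+10/165) = 81.71 dB.

82 dB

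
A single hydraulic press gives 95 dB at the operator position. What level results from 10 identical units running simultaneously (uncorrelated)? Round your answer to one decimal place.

L_total = L₁ + 10·log₁₀ N for N identical incoherent sources.
L_total = 95 + 10·log₁₀(10) = 95 + 10.000 = 105.00 dB.

105.0 dB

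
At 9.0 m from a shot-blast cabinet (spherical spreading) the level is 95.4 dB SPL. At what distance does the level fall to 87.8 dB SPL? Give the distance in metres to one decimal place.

For a point source L₁ − L₂ = 20·log₁₀(r₂/r₁), so r₂ = r₁·10^((L₁−L₂)/20).
r₂ = 9.0·10^((95.4−87.8)/20) = 9.0·10^(7.6/20) = 21.59 m.

21.6 m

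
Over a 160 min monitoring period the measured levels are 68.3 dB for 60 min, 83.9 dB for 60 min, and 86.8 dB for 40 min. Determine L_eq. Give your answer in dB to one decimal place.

Weight each interval's intensity by its duration and average over T = 160 min:
Σ tᵢ·10^(Lᵢ/10) = 60·10^(68.3/10) + 60·10^(83.9/10) + 40·10^(86.8/10) = 3.428e+10.
L_eq = 10·log₁₀(3.428e+10/160) = 83.31 dB.

83.3 dB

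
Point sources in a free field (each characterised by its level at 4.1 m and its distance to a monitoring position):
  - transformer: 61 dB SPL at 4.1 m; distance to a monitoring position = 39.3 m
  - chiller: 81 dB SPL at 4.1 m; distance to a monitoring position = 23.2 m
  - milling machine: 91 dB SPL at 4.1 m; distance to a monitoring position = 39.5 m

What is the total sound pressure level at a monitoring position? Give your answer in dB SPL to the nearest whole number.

72 dB SPL

Apply inverse-square spreading to bring every level to the receiver, then sum 10^(L/10).
transformer: 61 − 20·log₁₀(39.3/4.1) = 61 − 19.63 = 41.37 dB SPL.
chiller: 81 − 20·log₁₀(23.2/4.1) = 81 − 15.05 = 65.95 dB SPL.
milling machine: 91 − 20·log₁₀(39.5/4.1) = 91 − 19.68 = 71.32 dB SPL.
Σ 10^(L/10) = 1.751e+07 → L_total = 10·log₁₀(1.751e+07) = 72.43 dB SPL.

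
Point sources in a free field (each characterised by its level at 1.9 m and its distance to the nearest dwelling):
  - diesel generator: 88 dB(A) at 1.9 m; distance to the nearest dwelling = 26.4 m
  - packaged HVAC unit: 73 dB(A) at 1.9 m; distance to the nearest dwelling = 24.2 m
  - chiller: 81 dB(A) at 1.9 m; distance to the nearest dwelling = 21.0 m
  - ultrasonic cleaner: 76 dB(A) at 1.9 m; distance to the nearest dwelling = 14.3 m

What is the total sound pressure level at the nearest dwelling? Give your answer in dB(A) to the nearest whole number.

67 dB(A)

Propagate each source to the receiver with L = L_ref − 20·log₁₀(r/r_ref), then add intensities.
diesel generator: 88 − 20·log₁₀(26.4/1.9) = 88 − 22.86 = 65.14 dB(A).
packaged HVAC unit: 73 − 20·log₁₀(24.2/1.9) = 73 − 22.10 = 50.90 dB(A).
chiller: 81 − 20·log₁₀(21.0/1.9) = 81 − 20.87 = 60.13 dB(A).
ultrasonic cleaner: 76 − 20·log₁₀(14.3/1.9) = 76 − 17.53 = 58.47 dB(A).
Σ 10^(L/10) = 5.124e+06 → L_total = 10·log₁₀(5.124e+06) = 67.10 dB(A).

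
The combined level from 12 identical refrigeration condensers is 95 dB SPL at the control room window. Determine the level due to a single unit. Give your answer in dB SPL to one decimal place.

12 equal contributions raise the level by 10·log₁₀ 12 = 10.792 dB, so each unit alone gives 95 − 10.792.

84.2 dB SPL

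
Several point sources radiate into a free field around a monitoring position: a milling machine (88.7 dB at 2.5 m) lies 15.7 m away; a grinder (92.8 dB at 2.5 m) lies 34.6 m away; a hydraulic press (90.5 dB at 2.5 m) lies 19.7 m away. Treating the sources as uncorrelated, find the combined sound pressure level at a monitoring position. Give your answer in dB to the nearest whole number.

77 dB

Propagate each source to the receiver with L = L_ref − 20·log₁₀(r/r_ref), then add intensities.
milling machine: 88.7 − 20·log₁₀(15.7/2.5) = 88.7 − 15.96 = 72.74 dB.
grinder: 92.8 − 20·log₁₀(34.6/2.5) = 92.8 − 22.82 = 69.98 dB.
hydraulic press: 90.5 − 20·log₁₀(19.7/2.5) = 90.5 − 17.93 = 72.57 dB.
Σ 10^(L/10) = 4.681e+07 → L_total = 10·log₁₀(4.681e+07) = 76.70 dB.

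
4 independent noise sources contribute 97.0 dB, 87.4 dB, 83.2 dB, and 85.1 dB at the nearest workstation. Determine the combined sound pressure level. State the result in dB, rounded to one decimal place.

For uncorrelated sources the intensities add, so convert each level to linear form, sum, and take 10·log₁₀ of the total.
Σ 10^(L/10) = 10^(97.0/10) + 10^(87.4/10) + 10^(83.2/10) + 10^(85.1/10) = 6.094e+09.
L_total = 10·log₁₀(6.094e+09) = 97.85 dB.

97.8 dB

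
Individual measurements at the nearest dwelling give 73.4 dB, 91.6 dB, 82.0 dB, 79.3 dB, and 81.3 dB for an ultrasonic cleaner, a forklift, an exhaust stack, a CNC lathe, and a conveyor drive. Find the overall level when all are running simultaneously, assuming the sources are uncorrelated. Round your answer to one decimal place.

92.7 dB

For uncorrelated sources the intensities add, so convert each level to linear form, sum, and take 10·log₁₀ of the total.
Σ 10^(L/10) = 10^(73.4/10) + 10^(91.6/10) + 10^(82.0/10) + 10^(79.3/10) + 10^(81.3/10) = 1.846e+09.
L_total = 10·log₁₀(1.846e+09) = 92.66 dB.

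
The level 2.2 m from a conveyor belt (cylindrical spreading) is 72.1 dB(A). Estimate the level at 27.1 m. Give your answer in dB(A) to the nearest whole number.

Cylindrical spreading from a line source gives a 10·log₁₀(r₂/r₁) drop.
L₂ = 72.1 − 10·log₁₀(27.1/2.2) = 72.1 − 10.905 = 61.19 dB(A).

61 dB(A)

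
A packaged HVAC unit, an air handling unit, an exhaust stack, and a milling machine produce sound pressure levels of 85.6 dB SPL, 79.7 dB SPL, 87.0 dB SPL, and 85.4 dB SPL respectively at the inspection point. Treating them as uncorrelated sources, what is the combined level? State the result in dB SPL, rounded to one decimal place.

For uncorrelated sources the intensities add, so convert each level to linear form, sum, and take 10·log₁₀ of the total.
Σ 10^(L/10) = 10^(85.6/10) + 10^(79.7/10) + 10^(87.0/10) + 10^(85.4/10) = 1.304e+09.
L_total = 10·log₁₀(1.304e+09) = 91.15 dB SPL.

91.2 dB SPL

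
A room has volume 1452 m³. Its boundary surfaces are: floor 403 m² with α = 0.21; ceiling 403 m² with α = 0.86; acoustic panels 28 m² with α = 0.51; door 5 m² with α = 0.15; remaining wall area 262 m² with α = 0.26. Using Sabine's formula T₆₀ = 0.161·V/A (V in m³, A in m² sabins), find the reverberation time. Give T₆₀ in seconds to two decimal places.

Summing Sᵢαᵢ: 403·0.21 + 403·0.86 + 28·0.51 + 5·0.15 + 262·0.26 = 514.36 m².
T₆₀ = 0.161·V/A = 0.161·1452/514.36 = 0.454 s.

0.45 s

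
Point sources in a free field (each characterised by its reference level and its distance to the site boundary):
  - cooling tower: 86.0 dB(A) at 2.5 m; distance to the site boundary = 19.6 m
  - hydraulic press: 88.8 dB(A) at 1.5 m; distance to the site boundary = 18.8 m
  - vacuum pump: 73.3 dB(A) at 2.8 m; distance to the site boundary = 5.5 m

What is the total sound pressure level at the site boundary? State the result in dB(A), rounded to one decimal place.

Propagate each source to the receiver with L = L_ref − 20·log₁₀(r/r_ref), then add intensities.
cooling tower: 86.0 − 20·log₁₀(19.6/2.5) = 86.0 − 17.89 = 68.11 dB(A).
hydraulic press: 88.8 − 20·log₁₀(18.8/1.5) = 88.8 − 21.96 = 66.84 dB(A).
vacuum pump: 73.3 − 20·log₁₀(5.5/2.8) = 73.3 − 5.86 = 67.44 dB(A).
Σ 10^(L/10) = 1.685e+07 → L_total = 10·log₁₀(1.685e+07) = 72.27 dB(A).

72.3 dB(A)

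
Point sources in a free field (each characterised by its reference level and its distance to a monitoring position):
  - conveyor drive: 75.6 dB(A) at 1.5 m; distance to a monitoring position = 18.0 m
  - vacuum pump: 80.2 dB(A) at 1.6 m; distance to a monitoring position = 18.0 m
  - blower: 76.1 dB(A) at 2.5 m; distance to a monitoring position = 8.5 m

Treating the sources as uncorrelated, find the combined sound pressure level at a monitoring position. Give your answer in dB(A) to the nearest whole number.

67 dB(A)

First find each source's level at the receiver (point-source: −20·log₁₀(r/r_ref)), then combine on an intensity basis.
conveyor drive: 75.6 − 20·log₁₀(18.0/1.5) = 75.6 − 21.58 = 54.02 dB(A).
vacuum pump: 80.2 − 20·log₁₀(18.0/1.6) = 80.2 − 21.02 = 59.18 dB(A).
blower: 76.1 − 20·log₁₀(8.5/2.5) = 76.1 − 10.63 = 65.47 dB(A).
Σ 10^(L/10) = 4.604e+06 → L_total = 10·log₁₀(4.604e+06) = 66.63 dB(A).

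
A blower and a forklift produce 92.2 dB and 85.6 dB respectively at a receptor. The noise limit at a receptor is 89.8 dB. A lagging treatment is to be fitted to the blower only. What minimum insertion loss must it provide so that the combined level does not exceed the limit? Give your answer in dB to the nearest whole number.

The untreated sources together contribute 10^(85.6/10) = 3.631e+08, i.e. 85.60 dB.
To meet 89.8 dB overall, the treated blower may contribute at most 10^(89.8/10) − 3.631e+08 = 5.919e+08, i.e. 87.72 dB.
So the blower must be reduced from 92.2 to 87.72 dB: IL = 4.48 dB.

4 dB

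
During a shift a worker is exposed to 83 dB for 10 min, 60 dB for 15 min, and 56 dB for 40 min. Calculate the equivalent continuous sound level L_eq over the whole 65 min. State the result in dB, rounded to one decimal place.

74.9 dB

L_eq = 10·log₁₀[(1/T)·Σ tᵢ·10^(Lᵢ/10)] with T = 65 min.
Σ tᵢ·10^(Lᵢ/10) = 10·10^(83/10) + 15·10^(60/10) + 40·10^(56/10) = 2.026e+09.
L_eq = 10·log₁₀(2.026e+09/65) = 74.94 dB.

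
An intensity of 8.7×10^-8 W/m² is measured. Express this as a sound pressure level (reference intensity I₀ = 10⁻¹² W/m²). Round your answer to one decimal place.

I/I₀ = 8.7×10^-8/10⁻¹² = 8.7×10^4, and L = 10·log₁₀(I/I₀).
L = 10·(0.9395 + 4) = 49.40 dB.

49.4 dB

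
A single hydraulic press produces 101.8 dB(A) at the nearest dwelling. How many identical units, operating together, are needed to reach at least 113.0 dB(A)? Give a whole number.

Need L₁ + 10·log₁₀ N ≥ 113.0, i.e. log₁₀ N ≥ 1.12.
N ≥ 10^(11.2/10) = 13.183, so N = 14.

14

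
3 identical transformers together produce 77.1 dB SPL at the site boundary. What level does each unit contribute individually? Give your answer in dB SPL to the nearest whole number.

3 equal contributions raise the level by 10·log₁₀ 3 = 4.771 dB, so each unit alone gives 77.1 − 4.771.

72 dB SPL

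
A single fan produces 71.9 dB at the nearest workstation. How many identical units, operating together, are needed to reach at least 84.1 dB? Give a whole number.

Need L₁ + 10·log₁₀ N ≥ 84.1, i.e. log₁₀ N ≥ 1.22.
N ≥ 10^(12.2/10) = 16.596, so N = 17.

17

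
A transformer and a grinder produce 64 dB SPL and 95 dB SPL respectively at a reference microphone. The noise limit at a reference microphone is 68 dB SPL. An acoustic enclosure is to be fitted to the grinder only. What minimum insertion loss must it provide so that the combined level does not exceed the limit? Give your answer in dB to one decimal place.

Fixed contribution from the other source: Σ 10^(L/10) = 10^(64/10) = 2.512e+06 (64.00 dB SPL).
The limit corresponds to 10^(68/10) = 6.310e+06; subtracting the fixed part leaves 3.798e+06 for the grinder, i.e. 65.80 dB SPL.
Required insertion loss = 95 − 65.80 = 29.20 dB.

29.2 dB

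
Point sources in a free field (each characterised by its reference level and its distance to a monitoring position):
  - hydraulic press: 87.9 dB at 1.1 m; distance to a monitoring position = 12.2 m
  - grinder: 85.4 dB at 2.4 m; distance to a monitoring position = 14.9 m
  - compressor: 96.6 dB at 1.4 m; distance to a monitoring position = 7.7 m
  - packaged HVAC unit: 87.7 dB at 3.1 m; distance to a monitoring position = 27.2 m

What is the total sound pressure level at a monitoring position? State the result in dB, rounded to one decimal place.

82.4 dB

Propagate each source to the receiver with L = L_ref − 20·log₁₀(r/r_ref), then add intensities.
hydraulic press: 87.9 − 20·log₁₀(12.2/1.1) = 87.9 − 20.90 = 67.00 dB.
grinder: 85.4 − 20·log₁₀(14.9/2.4) = 85.4 − 15.86 = 69.54 dB.
compressor: 96.6 − 20·log₁₀(7.7/1.4) = 96.6 − 14.81 = 81.79 dB.
packaged HVAC unit: 87.7 − 20·log₁₀(27.2/3.1) = 87.7 − 18.86 = 68.84 dB.
Σ 10^(L/10) = 1.728e+08 → L_total = 10·log₁₀(1.728e+08) = 82.37 dB.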